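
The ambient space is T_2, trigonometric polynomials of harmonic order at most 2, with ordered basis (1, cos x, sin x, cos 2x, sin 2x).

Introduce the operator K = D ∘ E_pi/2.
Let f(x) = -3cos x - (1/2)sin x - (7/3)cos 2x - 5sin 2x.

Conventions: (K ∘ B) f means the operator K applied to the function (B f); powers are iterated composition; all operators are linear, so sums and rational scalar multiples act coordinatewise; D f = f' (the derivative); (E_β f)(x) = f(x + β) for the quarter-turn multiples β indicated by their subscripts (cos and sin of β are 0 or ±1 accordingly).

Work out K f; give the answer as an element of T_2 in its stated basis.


the result is g(x) = 3cos x + (1/2)sin x + 10cos 2x - (14/3)sin 2x

E_pi/2 f = -(1/2)cos x + 3sin x + (7/3)cos 2x + 5sin 2x
D E_pi/2 f = 3cos x + (1/2)sin x + 10cos 2x - (14/3)sin 2x


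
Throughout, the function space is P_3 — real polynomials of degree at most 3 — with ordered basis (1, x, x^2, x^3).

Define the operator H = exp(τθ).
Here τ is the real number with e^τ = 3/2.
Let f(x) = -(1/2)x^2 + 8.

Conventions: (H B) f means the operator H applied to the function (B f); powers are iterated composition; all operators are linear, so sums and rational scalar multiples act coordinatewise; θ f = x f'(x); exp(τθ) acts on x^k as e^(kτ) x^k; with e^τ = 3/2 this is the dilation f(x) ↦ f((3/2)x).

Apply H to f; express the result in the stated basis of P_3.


the result is g(x) = -(9/8)x^2 + 8

exp(τθ) x^k = e^(kτ) x^k; with e^τ = 3/2 this sends x^k to (3/2)^k x^k
x^2 ↦ 9/4 x^2
applying this coordinatewise to f: exp(τθ) f = -(9/8)x^2 + 8


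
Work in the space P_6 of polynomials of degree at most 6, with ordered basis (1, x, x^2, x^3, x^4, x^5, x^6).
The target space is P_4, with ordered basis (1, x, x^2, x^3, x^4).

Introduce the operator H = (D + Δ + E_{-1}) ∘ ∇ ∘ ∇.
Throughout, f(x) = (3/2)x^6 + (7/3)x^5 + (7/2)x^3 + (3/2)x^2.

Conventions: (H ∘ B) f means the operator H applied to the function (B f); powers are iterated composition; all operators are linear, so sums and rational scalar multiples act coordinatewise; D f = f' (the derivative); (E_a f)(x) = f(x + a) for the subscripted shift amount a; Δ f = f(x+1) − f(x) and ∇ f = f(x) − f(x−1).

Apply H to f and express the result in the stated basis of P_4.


g(x) = 45x^4 + (140/3)x^3 + 315x^2 - (1607/3)x + 1078/3

∇ f = 9x^5 - (65/6)x^4 + (20/3)x^3 + (34/3)x^2 - (61/6)x + 17/6
∇ ∇ f = 45x^4 - (400/3)x^3 + 175x^2 - (257/3)x + 5
D ∇ ∇ f = 180x^3 - 400x^2 + 350x - 257/3
Δ ∇ ∇ f = 180x^3 - 130x^2 + 130x + 1
E_{-1} ∇ ∇ f = 45x^4 - (940/3)x^3 + 845x^2 - (3047/3)x + 444
(D + Δ + E_{-1}) ∇ ∇ f = 45x^4 + (140/3)x^3 + 315x^2 - (1607/3)x + 1078/3


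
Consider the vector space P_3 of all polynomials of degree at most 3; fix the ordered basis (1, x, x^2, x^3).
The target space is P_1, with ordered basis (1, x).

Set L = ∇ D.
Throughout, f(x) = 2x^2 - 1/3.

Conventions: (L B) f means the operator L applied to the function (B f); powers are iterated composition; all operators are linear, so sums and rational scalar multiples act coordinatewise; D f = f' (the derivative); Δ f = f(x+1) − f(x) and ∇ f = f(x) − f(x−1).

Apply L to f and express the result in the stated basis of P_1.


the image equals g(x) = 4

D f = 4x
∇ D f = 4


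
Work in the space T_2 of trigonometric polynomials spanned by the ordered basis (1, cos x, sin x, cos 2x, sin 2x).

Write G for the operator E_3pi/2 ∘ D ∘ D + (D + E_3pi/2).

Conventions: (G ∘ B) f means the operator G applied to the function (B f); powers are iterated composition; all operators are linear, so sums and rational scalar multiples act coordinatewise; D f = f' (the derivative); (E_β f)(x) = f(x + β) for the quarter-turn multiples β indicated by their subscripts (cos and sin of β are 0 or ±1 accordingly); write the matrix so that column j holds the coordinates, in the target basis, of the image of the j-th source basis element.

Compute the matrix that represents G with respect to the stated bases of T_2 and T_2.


image of 1: 1
image of cos x: -sin x
image of sin x: cos x
image of cos 2x: 3cos 2x - 2sin 2x
image of sin 2x: 2cos 2x + 3sin 2x
each image's coordinates form column j of the matrix

the matrix is [[1, 0, 0, 0, 0]; [0, 0, 1, 0, 0]; [0, -1, 0, 0, 0]; [0, 0, 0, 3, 2]; [0, 0, 0, -2, 3]] (rows listed top to bottom)


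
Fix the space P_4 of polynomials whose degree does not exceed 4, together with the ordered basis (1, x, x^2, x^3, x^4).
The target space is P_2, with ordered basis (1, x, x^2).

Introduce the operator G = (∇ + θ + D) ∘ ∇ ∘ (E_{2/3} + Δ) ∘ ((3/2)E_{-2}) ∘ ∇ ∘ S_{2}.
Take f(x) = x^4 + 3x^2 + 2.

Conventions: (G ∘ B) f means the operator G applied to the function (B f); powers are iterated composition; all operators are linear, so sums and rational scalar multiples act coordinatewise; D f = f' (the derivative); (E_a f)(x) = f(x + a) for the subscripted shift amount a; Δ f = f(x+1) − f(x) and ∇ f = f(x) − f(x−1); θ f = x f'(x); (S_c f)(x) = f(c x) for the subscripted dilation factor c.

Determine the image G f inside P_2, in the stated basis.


g(x) = 576x^2 + 384x - 1824

S_{2} f = 16x^4 + 12x^2 + 2
∇ S_{2} f = 64x^3 - 96x^2 + 88x - 28
E_{-2} (∇ ∘ S_{2}) f = 64x^3 - 480x^2 + 1240x - 1100
((3/2)E_{-2}) (∇ ∘ S_{2}) f = 96x^3 - 720x^2 + 1860x - 1650
E_{2/3} ((3/2)E_{-2}) (∇ ∘ S_{2}) f = 96x^3 - 528x^2 + 1028x - 6314/9
Δ ((3/2)E_{-2}) (∇ ∘ S_{2}) f = 288x^2 - 1152x + 1236
(E_{2/3} + Δ) ((3/2)E_{-2}) (∇ ∘ S_{2}) f = 96x^3 - 240x^2 - 124x + 4810/9
∇ (E_{2/3} + Δ) ((3/2)E_{-2}) (∇ ∘ S_{2}) f = 288x^2 - 768x + 212
∇ (∇ ∘ (E_{2/3} + Δ) ∘ ((3/2)E_{-2})) (∇ ∘ S_{2}) f = 576x - 1056
θ (∇ ∘ (E_{2/3} + Δ) ∘ ((3/2)E_{-2})) (∇ ∘ S_{2}) f = 576x^2 - 768x
D (∇ ∘ (E_{2/3} + Δ) ∘ ((3/2)E_{-2})) (∇ ∘ S_{2}) f = 576x - 768
(∇ + θ + D) (∇ ∘ (E_{2/3} + Δ) ∘ ((3/2)E_{-2})) (∇ ∘ S_{2}) f = 576x^2 + 384x - 1824


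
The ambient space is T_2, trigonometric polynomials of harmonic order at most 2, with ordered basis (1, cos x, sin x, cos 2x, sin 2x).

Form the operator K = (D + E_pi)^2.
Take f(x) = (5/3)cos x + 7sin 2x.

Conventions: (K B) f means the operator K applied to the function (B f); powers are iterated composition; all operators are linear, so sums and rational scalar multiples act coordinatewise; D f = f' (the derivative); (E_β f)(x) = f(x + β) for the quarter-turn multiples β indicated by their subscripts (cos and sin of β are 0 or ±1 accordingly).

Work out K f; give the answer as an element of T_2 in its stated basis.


the result is g(x) = (10/3)sin x + 28cos 2x - 21sin 2x

D f = -(5/3)sin x + 14cos 2x
E_pi f = -(5/3)cos x + 7sin 2x
(D + E_pi) f = -(5/3)cos x - (5/3)sin x + 14cos 2x + 7sin 2x
D (D + E_pi) f = -(5/3)cos x + (5/3)sin x + 14cos 2x - 28sin 2x
E_pi (D + E_pi) f = (5/3)cos x + (5/3)sin x + 14cos 2x + 7sin 2x
(D + E_pi) (D + E_pi) f = (10/3)sin x + 28cos 2x - 21sin 2x


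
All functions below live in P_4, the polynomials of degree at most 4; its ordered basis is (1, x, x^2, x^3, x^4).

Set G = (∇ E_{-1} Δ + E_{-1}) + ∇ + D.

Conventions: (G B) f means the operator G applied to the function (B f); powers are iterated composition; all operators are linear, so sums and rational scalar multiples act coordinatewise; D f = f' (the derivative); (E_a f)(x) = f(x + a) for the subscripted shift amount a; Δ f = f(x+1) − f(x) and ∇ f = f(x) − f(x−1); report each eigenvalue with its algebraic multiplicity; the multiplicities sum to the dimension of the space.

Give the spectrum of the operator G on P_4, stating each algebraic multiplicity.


image of 1: 1
image of x: x + 1
image of x^2: x^2 + 2x + 2
image of x^3: x^3 + 3x^2 + 6x - 6
image of x^4: x^4 + 4x^3 + 12x^2 - 24x + 14
the matrix is upper triangular; its diagonal is (1, 1, 1, 1, 1)
for a triangular matrix the eigenvalues are the diagonal entries, with algebraic multiplicity their repetition count

λ = 1 (multiplicity 5)


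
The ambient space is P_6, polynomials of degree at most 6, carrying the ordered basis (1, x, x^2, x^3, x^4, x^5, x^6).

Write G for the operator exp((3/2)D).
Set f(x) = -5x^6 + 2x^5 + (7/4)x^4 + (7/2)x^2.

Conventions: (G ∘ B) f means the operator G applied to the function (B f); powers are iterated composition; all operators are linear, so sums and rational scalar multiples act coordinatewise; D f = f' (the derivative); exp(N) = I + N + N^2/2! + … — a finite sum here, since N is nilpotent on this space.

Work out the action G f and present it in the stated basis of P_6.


the result is g(x) = -5x^6 - 43x^5 - 152x^4 - 282x^3 - (4561/16)x^2 - (2289/16)x - 801/32

order-1 term: -45x^5 + 15x^4 + (21/2)x^3 + (21/2)x
order-2 term: -(675/4)x^4 + 45x^3 + (189/8)x^2 + 63/8
order-3 term: -(675/2)x^3 + (135/2)x^2 + (189/8)x
order-4 term: -(6075/16)x^2 + (405/8)x + 567/64
order-5 term: -(3645/16)x + 243/16
order-6 term: -3645/64
the series for exp((3/2)D) f terminates at order 6
exp((3/2)D) f = -5x^6 - 43x^5 - 152x^4 - 282x^3 - (4561/16)x^2 - (2289/16)x - 801/32


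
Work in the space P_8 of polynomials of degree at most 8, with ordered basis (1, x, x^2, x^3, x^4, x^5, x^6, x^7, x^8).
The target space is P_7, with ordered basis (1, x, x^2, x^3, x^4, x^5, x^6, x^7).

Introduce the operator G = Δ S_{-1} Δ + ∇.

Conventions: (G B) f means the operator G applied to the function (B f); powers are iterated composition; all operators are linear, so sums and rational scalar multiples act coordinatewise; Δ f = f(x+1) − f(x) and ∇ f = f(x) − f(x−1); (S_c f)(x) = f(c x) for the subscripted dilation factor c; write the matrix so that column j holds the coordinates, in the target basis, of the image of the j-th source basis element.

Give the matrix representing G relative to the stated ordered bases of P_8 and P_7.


the matrix is [[0, 1, -3, 1, -3, 1, -3, 1, -3]; [0, 0, 2, 3, 4, 5, 6, 7, 8]; [0, 0, 0, 3, -18, 10, -45, 21, -84]; [0, 0, 0, 0, 4, 10, 20, 35, 56]; [0, 0, 0, 0, 0, 5, -45, 35, -210]; [0, 0, 0, 0, 0, 0, 6, 21, 56]; [0, 0, 0, 0, 0, 0, 0, 7, -84]; [0, 0, 0, 0, 0, 0, 0, 0, 8]] (rows listed top to bottom)

image of 1: 0
image of x: 1
image of x^2: 2x - 3
image of x^3: 3x^2 + 3x + 1
image of x^4: 4x^3 - 18x^2 + 4x - 3
image of x^5: 5x^4 + 10x^3 + 10x^2 + 5x + 1
image of x^6: 6x^5 - 45x^4 + 20x^3 - 45x^2 + 6x - 3
image of x^7: 7x^6 + 21x^5 + 35x^4 + 35x^3 + 21x^2 + 7x + 1
image of x^8: 8x^7 - 84x^6 + 56x^5 - 210x^4 + 56x^3 - 84x^2 + 8x - 3
each image's coordinates form column j of the matrix


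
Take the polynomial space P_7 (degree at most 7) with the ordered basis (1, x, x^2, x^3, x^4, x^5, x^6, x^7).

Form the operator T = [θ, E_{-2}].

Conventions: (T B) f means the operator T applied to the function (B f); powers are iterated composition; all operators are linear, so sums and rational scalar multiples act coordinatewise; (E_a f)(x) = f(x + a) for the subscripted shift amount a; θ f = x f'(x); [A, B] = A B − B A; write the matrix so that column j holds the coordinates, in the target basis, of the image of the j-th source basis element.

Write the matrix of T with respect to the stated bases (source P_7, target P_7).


image of 1: 0
image of x: 2
image of x^2: 4x - 8
image of x^3: 6x^2 - 24x + 24
image of x^4: 8x^3 - 48x^2 + 96x - 64
image of x^5: 10x^4 - 80x^3 + 240x^2 - 320x + 160
image of x^6: 12x^5 - 120x^4 + 480x^3 - 960x^2 + 960x - 384
image of x^7: 14x^6 - 168x^5 + 840x^4 - 2240x^3 + 3360x^2 - 2688x + 896
each image's coordinates form column j of the matrix

the matrix is [[0, 2, -8, 24, -64, 160, -384, 896]; [0, 0, 4, -24, 96, -320, 960, -2688]; [0, 0, 0, 6, -48, 240, -960, 3360]; [0, 0, 0, 0, 8, -80, 480, -2240]; [0, 0, 0, 0, 0, 10, -120, 840]; [0, 0, 0, 0, 0, 0, 12, -168]; [0, 0, 0, 0, 0, 0, 0, 14]; [0, 0, 0, 0, 0, 0, 0, 0]] (rows listed top to bottom)


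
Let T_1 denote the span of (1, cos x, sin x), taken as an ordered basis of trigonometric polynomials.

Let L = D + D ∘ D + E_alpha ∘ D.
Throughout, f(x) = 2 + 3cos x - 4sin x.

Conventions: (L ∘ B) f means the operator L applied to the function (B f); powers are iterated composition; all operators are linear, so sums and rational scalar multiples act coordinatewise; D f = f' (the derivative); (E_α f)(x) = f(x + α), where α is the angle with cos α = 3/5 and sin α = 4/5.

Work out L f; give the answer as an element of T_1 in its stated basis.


g(x) = -(59/5)cos x + (12/5)sin x

D f = -4cos x - 3sin x
D f = -4cos x - 3sin x
D D f = -3cos x + 4sin x
D f = -4cos x - 3sin x
E_alpha D f = -(24/5)cos x + (7/5)sin x
(D + D ∘ D + E_alpha ∘ D) f = -(59/5)cos x + (12/5)sin x


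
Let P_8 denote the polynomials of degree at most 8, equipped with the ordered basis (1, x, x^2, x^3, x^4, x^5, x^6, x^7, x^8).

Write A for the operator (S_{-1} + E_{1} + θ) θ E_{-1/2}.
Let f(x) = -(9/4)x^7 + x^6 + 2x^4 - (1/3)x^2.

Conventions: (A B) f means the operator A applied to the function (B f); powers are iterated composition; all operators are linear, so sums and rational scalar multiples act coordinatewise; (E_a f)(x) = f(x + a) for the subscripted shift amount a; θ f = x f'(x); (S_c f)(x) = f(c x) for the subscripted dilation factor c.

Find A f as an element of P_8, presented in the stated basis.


E_{-1/2} f = -(9/4)x^7 + (71/8)x^6 - (237/16)x^5 + (499/32)x^4 - (731/64)x^3 + (1951/384)x^2 - (845/768)x + 115/1536
θ E_{-1/2} f = -(63/4)x^7 + (213/4)x^6 - (1185/16)x^5 + (499/8)x^4 - (2193/64)x^3 + (1951/192)x^2 - (845/768)x
S_{-1} (θ E_{-1/2}) f = (63/4)x^7 + (213/4)x^6 + (1185/16)x^5 + (499/8)x^4 + (2193/64)x^3 + (1951/192)x^2 + (845/768)x
E_{1} (θ E_{-1/2}) f = -(63/4)x^7 - 57x^6 - (1365/16)x^5 - (967/16)x^4 - (745/64)x^3 + (863/96)x^2 + (1245/256)x + 467/768
θ (θ E_{-1/2}) f = -(441/4)x^7 + (639/2)x^6 - (5925/16)x^5 + (499/2)x^4 - (6579/64)x^3 + (1951/96)x^2 - (845/768)x
(S_{-1} + E_{1} + θ) (θ E_{-1/2}) f = -(441/4)x^7 + (1263/4)x^6 - (6105/16)x^5 + (4023/16)x^4 - (5131/64)x^3 + (7579/192)x^2 + (1245/256)x + 467/768

the result is g(x) = -(441/4)x^7 + (1263/4)x^6 - (6105/16)x^5 + (4023/16)x^4 - (5131/64)x^3 + (7579/192)x^2 + (1245/256)x + 467/768


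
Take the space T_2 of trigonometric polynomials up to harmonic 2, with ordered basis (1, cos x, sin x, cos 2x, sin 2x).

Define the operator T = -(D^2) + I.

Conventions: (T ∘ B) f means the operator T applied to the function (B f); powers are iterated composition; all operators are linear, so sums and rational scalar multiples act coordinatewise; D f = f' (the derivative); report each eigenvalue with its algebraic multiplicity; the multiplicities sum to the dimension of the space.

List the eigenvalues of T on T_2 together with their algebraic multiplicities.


image of 1: 1
image of cos x: 2cos x
image of sin x: 2sin x
image of cos 2x: 5cos 2x
image of sin 2x: 5sin 2x
the matrix is diagonal; its diagonal is (1, 2, 2, 5, 5)
for a triangular matrix the eigenvalues are the diagonal entries, with algebraic multiplicity their repetition count

λ = 1 (multiplicity 1), λ = 2 (multiplicity 2), λ = 5 (multiplicity 2)


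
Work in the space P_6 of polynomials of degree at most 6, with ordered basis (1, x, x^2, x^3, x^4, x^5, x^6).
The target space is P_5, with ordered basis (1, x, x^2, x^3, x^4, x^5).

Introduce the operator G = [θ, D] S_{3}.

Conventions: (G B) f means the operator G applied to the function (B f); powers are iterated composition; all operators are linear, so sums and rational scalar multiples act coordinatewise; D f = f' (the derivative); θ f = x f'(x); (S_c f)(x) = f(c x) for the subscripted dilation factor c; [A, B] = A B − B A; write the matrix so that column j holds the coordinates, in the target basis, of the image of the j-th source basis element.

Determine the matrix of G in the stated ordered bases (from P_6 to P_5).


the matrix is [[0, -3, 0, 0, 0, 0, 0]; [0, 0, -18, 0, 0, 0, 0]; [0, 0, 0, -81, 0, 0, 0]; [0, 0, 0, 0, -324, 0, 0]; [0, 0, 0, 0, 0, -1215, 0]; [0, 0, 0, 0, 0, 0, -4374]] (rows listed top to bottom)

image of 1: 0
image of x: -3
image of x^2: -18x
image of x^3: -81x^2
image of x^4: -324x^3
image of x^5: -1215x^4
image of x^6: -4374x^5
each image's coordinates form column j of the matrix


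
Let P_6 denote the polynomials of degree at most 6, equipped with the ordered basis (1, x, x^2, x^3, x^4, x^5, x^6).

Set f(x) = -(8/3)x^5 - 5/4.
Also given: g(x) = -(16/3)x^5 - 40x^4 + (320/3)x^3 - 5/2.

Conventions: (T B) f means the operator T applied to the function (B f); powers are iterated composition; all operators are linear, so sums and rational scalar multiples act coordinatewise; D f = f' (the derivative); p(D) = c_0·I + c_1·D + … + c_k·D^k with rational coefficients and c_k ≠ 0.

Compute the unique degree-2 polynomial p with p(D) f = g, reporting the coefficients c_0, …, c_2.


c_0 = 2, c_1 = 3, c_2 = -2

D^0 f = -(8/3)x^5 - 5/4
D^1 f = -(40/3)x^4
D^2 f = -(160/3)x^3
matching coefficients of g against c_0 f + c_1 Df + … from the top degree down determines the c_i
solution: c_0 = 2, c_1 = 3, c_2 = -2


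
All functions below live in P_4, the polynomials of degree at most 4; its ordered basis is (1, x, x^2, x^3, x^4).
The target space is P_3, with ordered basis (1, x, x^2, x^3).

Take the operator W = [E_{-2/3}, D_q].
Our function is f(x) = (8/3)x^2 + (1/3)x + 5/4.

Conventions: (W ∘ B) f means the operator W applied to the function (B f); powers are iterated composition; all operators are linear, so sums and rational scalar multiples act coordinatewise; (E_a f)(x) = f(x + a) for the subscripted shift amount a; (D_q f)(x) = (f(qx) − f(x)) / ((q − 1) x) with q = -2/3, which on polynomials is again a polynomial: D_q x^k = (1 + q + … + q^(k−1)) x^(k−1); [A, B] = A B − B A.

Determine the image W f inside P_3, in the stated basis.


the image equals g(x) = 80/27

D_q f = (8/9)x + 1/3
E_{-2/3} D_q f = (8/9)x - 7/27
E_{-2/3} f = (8/3)x^2 - (29/9)x + 239/108
D_q E_{-2/3} f = (8/9)x - 29/9
[E_{-2/3}, D_q] f = 80/27


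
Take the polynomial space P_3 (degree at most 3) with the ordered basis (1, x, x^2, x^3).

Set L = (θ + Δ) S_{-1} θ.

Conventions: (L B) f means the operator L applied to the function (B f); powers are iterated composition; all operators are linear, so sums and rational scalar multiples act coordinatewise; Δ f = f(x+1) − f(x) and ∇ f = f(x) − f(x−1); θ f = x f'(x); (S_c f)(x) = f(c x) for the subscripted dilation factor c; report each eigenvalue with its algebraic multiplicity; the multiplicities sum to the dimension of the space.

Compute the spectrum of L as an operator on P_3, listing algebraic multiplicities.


λ = -9 (multiplicity 1), λ = -1 (multiplicity 1), λ = 0 (multiplicity 1), λ = 4 (multiplicity 1)

image of 1: 0
image of x: -x - 1
image of x^2: 4x^2 + 4x + 2
image of x^3: -9x^3 - 9x^2 - 9x - 3
the matrix is upper triangular; its diagonal is (0, -1, 4, -9)
for a triangular matrix the eigenvalues are the diagonal entries, with algebraic multiplicity their repetition count


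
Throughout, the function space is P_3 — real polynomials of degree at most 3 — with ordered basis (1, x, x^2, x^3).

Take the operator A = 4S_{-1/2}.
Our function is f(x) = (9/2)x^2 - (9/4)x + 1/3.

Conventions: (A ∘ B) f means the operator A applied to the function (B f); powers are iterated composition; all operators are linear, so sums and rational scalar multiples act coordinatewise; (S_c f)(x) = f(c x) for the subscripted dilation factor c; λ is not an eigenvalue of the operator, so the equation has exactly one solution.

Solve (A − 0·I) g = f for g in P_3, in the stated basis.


write g with unknown coordinates in the stated basis and equate coefficients in (A − 0·I) g = f
solving from the highest basis element down gives g = (9/2)x^2 + (9/8)x + 1/12
check: A g = (9/2)x^2 - (9/4)x + 1/3
so A g − 0·g = (9/2)x^2 - (9/4)x + 1/3 = f ✓

the result is g(x) = (9/2)x^2 + (9/8)x + 1/12


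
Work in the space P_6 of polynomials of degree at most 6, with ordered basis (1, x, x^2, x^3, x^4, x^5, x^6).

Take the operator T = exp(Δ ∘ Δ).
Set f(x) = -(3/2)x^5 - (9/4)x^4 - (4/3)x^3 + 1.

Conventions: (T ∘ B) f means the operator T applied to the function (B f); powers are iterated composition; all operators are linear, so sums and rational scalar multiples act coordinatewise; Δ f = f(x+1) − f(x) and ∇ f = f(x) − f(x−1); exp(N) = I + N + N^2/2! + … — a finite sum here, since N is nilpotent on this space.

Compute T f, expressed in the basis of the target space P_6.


g(x) = -(3/2)x^5 - (9/4)x^4 - (94/3)x^3 - 117x^2 - 257x - 581/2

order-1 term: -30x^3 - 117x^2 - 167x - 169/2
order-2 term: -90x - 207
the series for exp(Δ ∘ Δ) f terminates at order 2
exp(Δ ∘ Δ) f = -(3/2)x^5 - (9/4)x^4 - (94/3)x^3 - 117x^2 - 257x - 581/2


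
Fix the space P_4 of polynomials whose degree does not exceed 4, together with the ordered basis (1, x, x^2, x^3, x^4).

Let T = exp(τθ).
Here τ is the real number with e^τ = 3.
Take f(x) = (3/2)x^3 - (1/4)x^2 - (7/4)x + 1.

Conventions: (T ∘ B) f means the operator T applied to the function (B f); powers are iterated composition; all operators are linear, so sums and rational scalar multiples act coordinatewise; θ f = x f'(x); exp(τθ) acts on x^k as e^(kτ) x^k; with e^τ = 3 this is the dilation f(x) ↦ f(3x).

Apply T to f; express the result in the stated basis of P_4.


exp(τθ) x^k = e^(kτ) x^k; with e^τ = 3 this sends x^k to 3^k x^k
x ↦ 3 x
x^2 ↦ 9 x^2
x^3 ↦ 27 x^3
applying this coordinatewise to f: exp(τθ) f = (81/2)x^3 - (9/4)x^2 - (21/4)x + 1

g(x) = (81/2)x^3 - (9/4)x^2 - (21/4)x + 1


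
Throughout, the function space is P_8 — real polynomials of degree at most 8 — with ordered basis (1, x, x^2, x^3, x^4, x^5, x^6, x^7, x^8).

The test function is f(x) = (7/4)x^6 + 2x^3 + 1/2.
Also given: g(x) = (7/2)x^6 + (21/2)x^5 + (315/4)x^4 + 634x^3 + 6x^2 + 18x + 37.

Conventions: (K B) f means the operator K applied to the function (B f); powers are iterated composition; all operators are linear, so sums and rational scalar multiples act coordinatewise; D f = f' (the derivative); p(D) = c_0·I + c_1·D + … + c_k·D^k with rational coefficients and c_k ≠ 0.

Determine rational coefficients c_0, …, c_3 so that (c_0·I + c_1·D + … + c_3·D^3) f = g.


D^0 f = (7/4)x^6 + 2x^3 + 1/2
D^1 f = (21/2)x^5 + 6x^2
D^2 f = (105/2)x^4 + 12x
D^3 f = 210x^3 + 12
matching coefficients of g against c_0 f + c_1 Df + … from the top degree down determines the c_i
solution: c_0 = 2, c_1 = 1, c_2 = 3/2, c_3 = 3

c_0 = 2, c_1 = 1, c_2 = 3/2, c_3 = 3


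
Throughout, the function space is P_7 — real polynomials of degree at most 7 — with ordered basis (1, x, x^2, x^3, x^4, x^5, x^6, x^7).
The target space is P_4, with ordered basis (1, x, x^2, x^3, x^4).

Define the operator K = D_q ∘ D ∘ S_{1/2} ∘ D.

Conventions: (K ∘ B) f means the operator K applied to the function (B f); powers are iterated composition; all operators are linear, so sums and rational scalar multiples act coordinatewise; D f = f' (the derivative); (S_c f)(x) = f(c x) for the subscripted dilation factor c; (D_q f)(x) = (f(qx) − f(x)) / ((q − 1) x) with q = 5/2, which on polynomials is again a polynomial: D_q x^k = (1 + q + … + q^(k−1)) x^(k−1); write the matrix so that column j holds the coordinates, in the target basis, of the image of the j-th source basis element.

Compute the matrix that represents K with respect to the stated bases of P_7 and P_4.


image of 1: 0
image of x: 0
image of x^2: 0
image of x^3: 3/2
image of x^4: (21/4)x
image of x^5: (195/16)x^2
image of x^6: (3045/128)x^3
image of x^7: (21651/512)x^4
each image's coordinates form column j of the matrix

the matrix is [[0, 0, 0, 3/2, 0, 0, 0, 0]; [0, 0, 0, 0, 21/4, 0, 0, 0]; [0, 0, 0, 0, 0, 195/16, 0, 0]; [0, 0, 0, 0, 0, 0, 3045/128, 0]; [0, 0, 0, 0, 0, 0, 0, 21651/512]] (rows listed top to bottom)


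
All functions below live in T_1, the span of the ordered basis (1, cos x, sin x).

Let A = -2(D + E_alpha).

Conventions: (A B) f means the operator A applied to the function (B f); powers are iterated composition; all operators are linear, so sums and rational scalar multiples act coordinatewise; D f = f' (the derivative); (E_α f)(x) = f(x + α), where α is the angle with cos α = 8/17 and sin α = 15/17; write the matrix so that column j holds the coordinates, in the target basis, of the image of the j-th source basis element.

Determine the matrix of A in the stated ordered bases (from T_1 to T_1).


image of 1: -2
image of cos x: -(16/17)cos x + (64/17)sin x
image of sin x: -(64/17)cos x - (16/17)sin x
each image's coordinates form column j of the matrix

the matrix is [[-2, 0, 0]; [0, -16/17, -64/17]; [0, 64/17, -16/17]] (rows listed top to bottom)


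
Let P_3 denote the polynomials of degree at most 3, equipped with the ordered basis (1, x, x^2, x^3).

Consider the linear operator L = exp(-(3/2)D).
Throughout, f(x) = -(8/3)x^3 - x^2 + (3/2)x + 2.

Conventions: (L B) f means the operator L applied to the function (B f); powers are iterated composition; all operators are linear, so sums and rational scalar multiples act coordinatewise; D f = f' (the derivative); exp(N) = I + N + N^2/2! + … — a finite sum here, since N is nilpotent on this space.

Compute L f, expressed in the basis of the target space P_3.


order-1 term: 12x^2 + 3x - 9/4
order-2 term: -18x - 9/4
order-3 term: 9
the series for exp(-(3/2)D) f terminates at order 3
exp(-(3/2)D) f = -(8/3)x^3 + 11x^2 - (27/2)x + 13/2

the image equals g(x) = -(8/3)x^3 + 11x^2 - (27/2)x + 13/2


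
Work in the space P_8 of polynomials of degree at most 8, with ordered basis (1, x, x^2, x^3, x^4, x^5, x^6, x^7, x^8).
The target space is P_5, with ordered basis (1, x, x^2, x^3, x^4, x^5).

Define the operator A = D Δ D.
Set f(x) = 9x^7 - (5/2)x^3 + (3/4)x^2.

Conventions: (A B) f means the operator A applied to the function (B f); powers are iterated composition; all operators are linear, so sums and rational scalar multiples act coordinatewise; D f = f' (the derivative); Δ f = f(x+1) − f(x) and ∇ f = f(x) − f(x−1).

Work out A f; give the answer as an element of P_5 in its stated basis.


g(x) = 1890x^4 + 3780x^3 + 3780x^2 + 1890x + 363

D f = 63x^6 - (15/2)x^2 + (3/2)x
Δ D f = 378x^5 + 945x^4 + 1260x^3 + 945x^2 + 363x + 57
D Δ D f = 1890x^4 + 3780x^3 + 3780x^2 + 1890x + 363


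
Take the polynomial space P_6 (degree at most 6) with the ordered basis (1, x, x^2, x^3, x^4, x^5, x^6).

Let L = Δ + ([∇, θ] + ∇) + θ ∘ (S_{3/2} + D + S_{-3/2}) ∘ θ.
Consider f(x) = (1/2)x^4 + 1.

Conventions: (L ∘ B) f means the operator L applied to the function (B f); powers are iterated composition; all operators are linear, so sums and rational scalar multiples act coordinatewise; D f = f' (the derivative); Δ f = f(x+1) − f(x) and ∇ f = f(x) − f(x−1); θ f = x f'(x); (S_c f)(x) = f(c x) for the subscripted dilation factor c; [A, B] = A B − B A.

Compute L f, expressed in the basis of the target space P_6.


the image equals g(x) = 81x^4 + 30x^3 - 6x^2 + 10x - 2

Δ f = 2x^3 + 3x^2 + 2x + 1/2
θ f = 2x^4
∇ θ f = 8x^3 - 12x^2 + 8x - 2
∇ f = 2x^3 - 3x^2 + 2x - 1/2
θ ∇ f = 6x^3 - 6x^2 + 2x
[∇, θ] f = 2x^3 - 6x^2 + 6x - 2
∇ f = 2x^3 - 3x^2 + 2x - 1/2
([∇, θ] + ∇) f = 4x^3 - 9x^2 + 8x - 5/2
θ f = 2x^4
S_{3/2} θ f = (81/8)x^4
D θ f = 8x^3
S_{-3/2} θ f = (81/8)x^4
(S_{3/2} + D + S_{-3/2}) θ f = (81/4)x^4 + 8x^3
θ (S_{3/2} + D + S_{-3/2}) θ f = 81x^4 + 24x^3
(Δ + ([∇, θ] + ∇) + θ ∘ (S_{3/2} + D + S_{-3/2}) ∘ θ) f = 81x^4 + 30x^3 - 6x^2 + 10x - 2


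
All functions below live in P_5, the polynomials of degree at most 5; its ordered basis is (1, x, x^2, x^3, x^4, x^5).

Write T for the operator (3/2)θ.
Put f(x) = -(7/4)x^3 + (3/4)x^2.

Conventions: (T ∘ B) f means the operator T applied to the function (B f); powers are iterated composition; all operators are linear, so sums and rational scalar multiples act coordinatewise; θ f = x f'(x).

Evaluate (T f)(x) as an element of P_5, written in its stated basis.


g(x) = -(63/8)x^3 + (9/4)x^2

θ f = -(21/4)x^3 + (3/2)x^2
((3/2)θ) f = -(63/8)x^3 + (9/4)x^2


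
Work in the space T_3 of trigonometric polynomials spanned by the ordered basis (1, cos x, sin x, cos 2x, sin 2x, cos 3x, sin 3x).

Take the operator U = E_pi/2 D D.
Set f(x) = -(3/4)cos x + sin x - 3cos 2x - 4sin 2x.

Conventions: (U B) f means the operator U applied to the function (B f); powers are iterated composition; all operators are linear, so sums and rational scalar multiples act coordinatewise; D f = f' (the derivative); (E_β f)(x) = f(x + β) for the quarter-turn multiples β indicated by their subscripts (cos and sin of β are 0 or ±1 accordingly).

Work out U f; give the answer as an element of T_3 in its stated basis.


D f = cos x + (3/4)sin x - 8cos 2x + 6sin 2x
D D f = (3/4)cos x - sin x + 12cos 2x + 16sin 2x
E_pi/2 D D f = -cos x - (3/4)sin x - 12cos 2x - 16sin 2x

the result is g(x) = -cos x - (3/4)sin x - 12cos 2x - 16sin 2x


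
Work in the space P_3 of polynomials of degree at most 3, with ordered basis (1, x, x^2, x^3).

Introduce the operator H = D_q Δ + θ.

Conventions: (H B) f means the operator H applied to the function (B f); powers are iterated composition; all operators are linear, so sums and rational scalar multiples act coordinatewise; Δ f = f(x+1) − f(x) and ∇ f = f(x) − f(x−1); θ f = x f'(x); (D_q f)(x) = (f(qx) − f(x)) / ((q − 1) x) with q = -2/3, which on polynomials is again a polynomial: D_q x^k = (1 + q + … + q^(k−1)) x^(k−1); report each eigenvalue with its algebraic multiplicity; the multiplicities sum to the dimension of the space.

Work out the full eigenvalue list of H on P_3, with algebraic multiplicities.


image of 1: 0
image of x: x
image of x^2: 2x^2 + 2
image of x^3: 3x^3 + x + 3
the matrix is upper triangular; its diagonal is (0, 1, 2, 3)
for a triangular matrix the eigenvalues are the diagonal entries, with algebraic multiplicity their repetition count

λ = 0 (multiplicity 1), λ = 1 (multiplicity 1), λ = 2 (multiplicity 1), λ = 3 (multiplicity 1)


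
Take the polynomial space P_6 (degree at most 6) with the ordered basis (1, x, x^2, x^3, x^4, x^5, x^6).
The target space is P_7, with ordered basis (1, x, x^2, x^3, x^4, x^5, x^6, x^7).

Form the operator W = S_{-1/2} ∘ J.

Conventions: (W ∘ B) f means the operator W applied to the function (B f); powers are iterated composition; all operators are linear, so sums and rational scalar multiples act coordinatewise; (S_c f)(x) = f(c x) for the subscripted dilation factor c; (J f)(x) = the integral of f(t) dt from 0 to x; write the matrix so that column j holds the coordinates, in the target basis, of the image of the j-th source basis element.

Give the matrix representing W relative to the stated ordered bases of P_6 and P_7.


the matrix is [[0, 0, 0, 0, 0, 0, 0]; [-1/2, 0, 0, 0, 0, 0, 0]; [0, 1/8, 0, 0, 0, 0, 0]; [0, 0, -1/24, 0, 0, 0, 0]; [0, 0, 0, 1/64, 0, 0, 0]; [0, 0, 0, 0, -1/160, 0, 0]; [0, 0, 0, 0, 0, 1/384, 0]; [0, 0, 0, 0, 0, 0, -1/896]] (rows listed top to bottom)

image of 1: -(1/2)x
image of x: (1/8)x^2
image of x^2: -(1/24)x^3
image of x^3: (1/64)x^4
image of x^4: -(1/160)x^5
image of x^5: (1/384)x^6
image of x^6: -(1/896)x^7
each image's coordinates form column j of the matrix


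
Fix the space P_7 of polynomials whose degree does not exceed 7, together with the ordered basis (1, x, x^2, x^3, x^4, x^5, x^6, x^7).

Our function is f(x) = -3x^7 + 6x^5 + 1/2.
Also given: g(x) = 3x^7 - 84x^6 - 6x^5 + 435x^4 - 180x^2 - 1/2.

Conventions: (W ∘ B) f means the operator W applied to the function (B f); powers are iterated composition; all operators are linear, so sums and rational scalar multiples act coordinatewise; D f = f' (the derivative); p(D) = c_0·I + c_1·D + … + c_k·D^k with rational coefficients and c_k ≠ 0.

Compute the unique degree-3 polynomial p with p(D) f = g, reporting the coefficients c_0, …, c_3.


D^0 f = -3x^7 + 6x^5 + 1/2
D^1 f = -21x^6 + 30x^4
D^2 f = -126x^5 + 120x^3
D^3 f = -630x^4 + 360x^2
matching coefficients of g against c_0 f + c_1 Df + … from the top degree down determines the c_i
solution: c_0 = -1, c_1 = 4, c_2 = 0, c_3 = -1/2

c_0 = -1, c_1 = 4, c_2 = 0, c_3 = -1/2


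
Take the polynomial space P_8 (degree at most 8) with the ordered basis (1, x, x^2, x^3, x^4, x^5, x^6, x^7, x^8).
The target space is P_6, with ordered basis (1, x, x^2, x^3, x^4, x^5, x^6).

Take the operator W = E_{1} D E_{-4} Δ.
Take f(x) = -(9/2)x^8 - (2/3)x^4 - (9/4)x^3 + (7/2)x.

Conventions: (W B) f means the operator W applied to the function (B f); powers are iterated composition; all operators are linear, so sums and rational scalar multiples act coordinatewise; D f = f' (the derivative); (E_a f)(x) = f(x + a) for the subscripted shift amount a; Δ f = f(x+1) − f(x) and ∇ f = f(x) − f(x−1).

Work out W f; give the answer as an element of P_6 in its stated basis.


Δ f = -36x^7 - 126x^6 - 252x^5 - 315x^4 - (764/3)x^3 - (547/4)x^2 - (545/12)x - 47/12
E_{-4} Δ f = -36x^7 + 882x^6 - 9324x^5 + 55125x^4 - (590444/3)x^3 + (1697053/4)x^2 - (6133721/12)x + 3185093/12
D E_{-4} Δ f = -252x^6 + 5292x^5 - 46620x^4 + 220500x^3 - 590444x^2 + (1697053/2)x - 6133721/12
E_{1} D E_{-4} Δ f = -252x^6 + 3780x^5 - 23940x^4 + 81900x^3 - 159524x^2 + (335213/2)x - 889691/12

the result is g(x) = -252x^6 + 3780x^5 - 23940x^4 + 81900x^3 - 159524x^2 + (335213/2)x - 889691/12


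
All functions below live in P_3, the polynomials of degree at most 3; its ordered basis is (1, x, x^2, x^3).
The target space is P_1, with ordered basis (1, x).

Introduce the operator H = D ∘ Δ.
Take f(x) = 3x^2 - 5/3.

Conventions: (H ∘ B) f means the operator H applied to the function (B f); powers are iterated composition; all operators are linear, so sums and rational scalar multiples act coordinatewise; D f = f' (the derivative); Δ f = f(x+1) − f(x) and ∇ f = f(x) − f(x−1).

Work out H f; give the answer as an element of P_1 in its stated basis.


Δ f = 6x + 3
D Δ f = 6

the result is g(x) = 6


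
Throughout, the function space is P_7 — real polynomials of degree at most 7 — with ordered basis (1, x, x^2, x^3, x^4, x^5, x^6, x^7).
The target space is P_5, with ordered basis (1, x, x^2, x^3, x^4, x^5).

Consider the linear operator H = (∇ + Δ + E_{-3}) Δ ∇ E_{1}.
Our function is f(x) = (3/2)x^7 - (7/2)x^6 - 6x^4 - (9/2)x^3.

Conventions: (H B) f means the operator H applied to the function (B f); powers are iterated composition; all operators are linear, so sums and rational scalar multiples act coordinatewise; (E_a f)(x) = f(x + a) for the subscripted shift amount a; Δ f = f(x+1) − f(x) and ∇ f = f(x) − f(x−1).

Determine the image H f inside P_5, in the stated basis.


the image equals g(x) = 63x^5 - 105x^4 + 5145x^3 - 5217x^2 + 12594x - 4795

E_{1} f = (3/2)x^7 + 7x^6 + (21/2)x^5 - 6x^4 - 46x^3 - (141/2)x^2 - 48x - 25/2
∇ E_{1} f = (21/2)x^6 + (21/2)x^5 - (83/2)x^3 - (141/2)x^2 - 48x - 25/2
Δ ∇ E_{1} f = 63x^5 + 210x^4 + 315x^3 + 138x^2 - 150x - 139
∇ (Δ ∇ E_{1}) f = 315x^4 + 210x^3 + 315x^2 - 144x - 120
Δ (Δ ∇ E_{1}) f = 315x^4 + 1470x^3 + 2835x^2 + 2376x + 576
E_{-3} (Δ ∇ E_{1}) f = 63x^5 - 735x^4 + 3465x^3 - 8367x^2 + 10362x - 5251
(∇ + Δ + E_{-3}) (Δ ∇ E_{1}) f = 63x^5 - 105x^4 + 5145x^3 - 5217x^2 + 12594x - 4795


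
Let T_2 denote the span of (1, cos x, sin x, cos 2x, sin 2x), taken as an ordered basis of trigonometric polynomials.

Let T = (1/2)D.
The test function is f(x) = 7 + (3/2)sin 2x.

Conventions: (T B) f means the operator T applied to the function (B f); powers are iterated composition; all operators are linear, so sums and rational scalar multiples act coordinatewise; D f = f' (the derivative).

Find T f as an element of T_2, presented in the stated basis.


g(x) = (3/2)cos 2x

D f = 3cos 2x
((1/2)D) f = (3/2)cos 2x


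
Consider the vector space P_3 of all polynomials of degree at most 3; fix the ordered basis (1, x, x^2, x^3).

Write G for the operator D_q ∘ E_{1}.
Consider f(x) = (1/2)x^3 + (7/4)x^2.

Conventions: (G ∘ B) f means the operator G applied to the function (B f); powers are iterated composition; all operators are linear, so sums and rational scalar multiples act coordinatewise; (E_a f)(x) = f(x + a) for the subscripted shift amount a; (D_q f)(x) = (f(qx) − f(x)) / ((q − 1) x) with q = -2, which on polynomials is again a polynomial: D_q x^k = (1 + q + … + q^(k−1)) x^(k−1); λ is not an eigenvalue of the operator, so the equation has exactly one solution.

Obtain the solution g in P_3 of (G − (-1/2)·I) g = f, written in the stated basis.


write g with unknown coordinates in the stated basis and equate coefficients in (G − (-1/2)·I) g = f
solving from the highest basis element down gives g = x^3 - (5/2)x^2 + x + 2
check: G g = 3x^2 - (1/2)x - 1
so G g − (-1/2)·g = (1/2)x^3 + (7/4)x^2 = f ✓

the result is g(x) = x^3 - (5/2)x^2 + x + 2


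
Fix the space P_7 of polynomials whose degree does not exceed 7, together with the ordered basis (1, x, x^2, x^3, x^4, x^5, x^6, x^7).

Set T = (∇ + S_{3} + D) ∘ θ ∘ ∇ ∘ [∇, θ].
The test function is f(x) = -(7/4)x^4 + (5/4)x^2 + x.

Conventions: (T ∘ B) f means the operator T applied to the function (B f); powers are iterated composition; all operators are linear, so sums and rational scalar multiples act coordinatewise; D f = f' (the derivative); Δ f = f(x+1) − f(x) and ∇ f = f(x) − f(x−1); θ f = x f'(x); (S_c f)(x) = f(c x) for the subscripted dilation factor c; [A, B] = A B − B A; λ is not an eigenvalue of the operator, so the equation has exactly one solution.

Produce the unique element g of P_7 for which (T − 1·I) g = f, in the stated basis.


write g with unknown coordinates in the stated basis and equate coefficients in (T − 1·I) g = f
solving from the highest basis element down gives g = (7/4)x^4 + (1507/4)x^2 - 22x - 168
check: T g = 378x^2 - 21x - 168
so T g − 1·g = -(7/4)x^4 + (5/4)x^2 + x = f ✓

the result is g(x) = (7/4)x^4 + (1507/4)x^2 - 22x - 168


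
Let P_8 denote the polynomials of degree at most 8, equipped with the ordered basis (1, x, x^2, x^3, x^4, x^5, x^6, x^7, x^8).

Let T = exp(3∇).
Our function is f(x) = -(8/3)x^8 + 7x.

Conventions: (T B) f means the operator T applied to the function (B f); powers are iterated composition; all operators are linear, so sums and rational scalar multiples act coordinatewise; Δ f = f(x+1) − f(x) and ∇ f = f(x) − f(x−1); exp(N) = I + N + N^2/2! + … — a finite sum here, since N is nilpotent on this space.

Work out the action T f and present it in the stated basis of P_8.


order-1 term: -64x^7 + 224x^6 - 448x^5 + 560x^4 - 448x^3 + 224x^2 - 64x + 29
order-2 term: -672x^6 + 4032x^5 - 11760x^4 + 20160x^3 - 20832x^2 + 12096x - 3048
order-3 term: -4032x^5 + 30240x^4 - 100800x^3 + 181440x^2 - 173376x + 69552
order-4 term: -15120x^4 + 120960x^3 - 393120x^2 + 604800x - 367416
order-5 term: -36288x^3 + 272160x^2 - 725760x + 680400
order-6 term: -54432x^2 + 326592x - 517104
order-7 term: -46656x + 163296
order-8 term: -17496
the series for exp(3∇) f terminates at order 8
exp(3∇) f = -(8/3)x^8 - 64x^7 - 448x^6 - 448x^5 + 3920x^4 + 3584x^3 - 14560x^2 - 2361x + 8213

g(x) = -(8/3)x^8 - 64x^7 - 448x^6 - 448x^5 + 3920x^4 + 3584x^3 - 14560x^2 - 2361x + 8213


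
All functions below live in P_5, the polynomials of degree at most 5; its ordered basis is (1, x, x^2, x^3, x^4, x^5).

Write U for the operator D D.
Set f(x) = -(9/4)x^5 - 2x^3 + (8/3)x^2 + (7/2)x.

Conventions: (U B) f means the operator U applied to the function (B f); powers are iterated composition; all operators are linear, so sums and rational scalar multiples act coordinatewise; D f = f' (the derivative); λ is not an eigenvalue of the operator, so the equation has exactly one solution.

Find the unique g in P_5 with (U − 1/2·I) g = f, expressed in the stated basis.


write g with unknown coordinates in the stated basis and equate coefficients in (U − 1/2·I) g = f
solving from the highest basis element down gives g = (9/2)x^5 + 184x^3 - (16/3)x^2 + 2201x - 64/3
check: U g = 90x^3 + 1104x - 32/3
so U g − 1/2·g = -(9/4)x^5 - 2x^3 + (8/3)x^2 + (7/2)x = f ✓

the image equals g(x) = (9/2)x^5 + 184x^3 - (16/3)x^2 + 2201x - 64/3
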